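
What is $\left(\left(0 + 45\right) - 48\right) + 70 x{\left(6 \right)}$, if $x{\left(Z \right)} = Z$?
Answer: $417$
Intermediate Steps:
$\left(\left(0 + 45\right) - 48\right) + 70 x{\left(6 \right)} = \left(\left(0 + 45\right) - 48\right) + 70 \cdot 6 = \left(45 - 48\right) + 420 = -3 + 420 = 417$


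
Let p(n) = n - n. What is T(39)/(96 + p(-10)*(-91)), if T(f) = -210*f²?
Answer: -53235/16 ≈ -3327.2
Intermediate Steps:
p(n) = 0
T(39)/(96 + p(-10)*(-91)) = (-210*39²)/(96 + 0*(-91)) = (-210*1521)/(96 + 0) = -319410/96 = -319410*1/96 = -53235/16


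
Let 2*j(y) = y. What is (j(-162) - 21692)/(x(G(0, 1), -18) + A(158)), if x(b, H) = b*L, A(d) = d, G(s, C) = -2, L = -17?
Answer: -21773/192 ≈ -113.40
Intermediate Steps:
j(y) = y/2
x(b, H) = -17*b (x(b, H) = b*(-17) = -17*b)
(j(-162) - 21692)/(x(G(0, 1), -18) + A(158)) = ((½)*(-162) - 21692)/(-17*(-2) + 158) = (-81 - 21692)/(34 + 158) = -21773/192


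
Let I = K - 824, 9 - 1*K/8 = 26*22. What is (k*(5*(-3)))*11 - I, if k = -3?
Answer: 5823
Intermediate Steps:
K = -4504 (K = 72 - 208*22 = 72 - 8*572 = 72 - 4576 = -4504)
I = -5328 (I = -4504 - 824 = -5328)
(k*(5*(-3)))*11 - I = -15*(-3)*11 - 1*(-5328) = -3*(-15)*11 + 5328 = 45*11 + 5328 = 495 + 5328 = 5823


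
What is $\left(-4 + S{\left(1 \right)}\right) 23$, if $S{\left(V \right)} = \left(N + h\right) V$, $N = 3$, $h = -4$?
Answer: $-115$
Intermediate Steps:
$S{\left(V \right)} = - V$ ($S{\left(V \right)} = \left(3 - 4\right) V = - V$)
$\left(-4 + S{\left(1 \right)}\right) 23 = \left(-4 - 1\right) 23 = \left(-5\right) 23 = -115$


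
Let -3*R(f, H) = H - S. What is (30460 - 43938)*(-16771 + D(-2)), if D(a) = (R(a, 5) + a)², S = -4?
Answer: 225702588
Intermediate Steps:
R(f, H) = -4/3 - H/3 (R(f, H) = -(H - 1*(-4))/3 = -(H + 4)/3 = -(4 + H)/3 = -4/3 - H/3)
D(a) = (-3 + a)² (D(a) = ((-4/3 - ⅓*5) + a)² = ((-4/3 - 5/3) + a)² = (-3 + a)²)
(30460 - 43938)*(-16771 + D(-2)) = (30460 - 43938)*(-16771 + (-3 - 2)²) = -13478*(-16771 + (-5)²) = -13478*(-16771 + 25) = -13478*(-16746) = 225702588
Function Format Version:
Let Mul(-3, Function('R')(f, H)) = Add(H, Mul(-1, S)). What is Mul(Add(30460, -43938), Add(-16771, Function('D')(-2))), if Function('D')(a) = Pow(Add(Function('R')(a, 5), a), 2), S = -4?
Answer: 225702588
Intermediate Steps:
Function('R')(f, H) = Add(Rational(-4, 3), Mul(Rational(-1, 3), H)) (Function('R')(f, H) = Mul(Rational(-1, 3), Add(H, Mul(-1, -4))) = Mul(Rational(-1, 3), Add(H, 4)) = Mul(Rational(-1, 3), Add(4, H)) = Add(Rational(-4, 3), Mul(Rational(-1, 3), H)))
Function('D')(a) = Pow(Add(-3, a), 2) (Function('D')(a) = Pow(Add(Add(Rational(-4, 3), Mul(Rational(-1, 3), 5)), a), 2) = Pow(Add(Add(Rational(-4, 3), Rational(-5, 3)), a), 2) = Pow(Add(-3, a), 2))
Mul(Add(30460, -43938), Add(-16771, Function('D')(-2))) = Mul(Add(30460, -43938), Add(-16771, Pow(Add(-3, -2), 2))) = Mul(-13478, Add(-16771, Pow(-5, 2))) = Mul(-13478, Add(-16771, 25)) = Mul(-13478, -16746) = 225702588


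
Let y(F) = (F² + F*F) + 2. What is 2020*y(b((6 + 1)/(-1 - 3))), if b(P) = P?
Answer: 32825/2 ≈ 16413.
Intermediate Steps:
y(F) = 2 + 2*F² (y(F) = (F² + F²) + 2 = 2*F² + 2 = 2 + 2*F²)
2020*y(b((6 + 1)/(-1 - 3))) = 2020*(2 + 2*((6 + 1)/(-1 - 3))²) = 2020*(2 + 2*(7/(-4))²) = 2020*(2 + 2*(7*(-¼))²) = 2020*(2 + 2*(-7/4)²) = 2020*(2 + 2*(49/16)) = 2020*(2 + 49/8) = 2020*(65/8) = 32825/2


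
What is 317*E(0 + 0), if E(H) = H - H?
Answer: 0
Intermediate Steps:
E(H) = 0
317*E(0 + 0) = 317*0 = 0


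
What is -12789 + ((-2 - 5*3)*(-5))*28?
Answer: -10409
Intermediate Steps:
-12789 + ((-2 - 5*3)*(-5))*28 = -12789 + ((-2 - 15)*(-5))*28 = -12789 - 17*(-5)*28 = -12789 + 85*28 = -12789 + 2380 = -10409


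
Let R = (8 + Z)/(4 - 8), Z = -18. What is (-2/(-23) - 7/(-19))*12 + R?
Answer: 6961/874 ≈ 7.9645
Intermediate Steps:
R = 5/2 (R = (8 - 18)/(4 - 8) = -10/(-4) = -10*(-¼) = 5/2 ≈ 2.5000)
(-2/(-23) - 7/(-19))*12 + R = (-2/(-23) - 7/(-19))*12 + 5/2 = (-2*(-1/23) - 7*(-1/19))*12 + 5/2 = (2/23 + 7/19)*12 + 5/2 = (199/437)*12 + 5/2 = 2388/437 + 5/2 = 6961/874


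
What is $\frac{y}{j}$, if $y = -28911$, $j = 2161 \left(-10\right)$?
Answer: $\frac{28911}{21610} \approx 1.3379$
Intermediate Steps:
$j = -21610$
$\frac{y}{j} = - \frac{28911}{-21610} = \left(-28911\right) \left(- \frac{1}{21610}\right) = \frac{28911}{21610}$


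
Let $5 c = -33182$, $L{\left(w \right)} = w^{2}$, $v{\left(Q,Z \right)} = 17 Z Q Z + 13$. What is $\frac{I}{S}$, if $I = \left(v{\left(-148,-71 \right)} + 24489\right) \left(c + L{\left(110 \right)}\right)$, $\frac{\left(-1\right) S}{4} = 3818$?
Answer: $\frac{86452277493}{19090} \approx 4.5287 \cdot 10^{6}$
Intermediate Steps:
$v{\left(Q,Z \right)} = 13 + 17 Q Z^{2}$ ($v{\left(Q,Z \right)} = 17 Q Z Z + 13 = 17 Q Z^{2} + 13 = 13 + 17 Q Z^{2}$)
$S = -15272$ ($S = \left(-4\right) 3818 = -15272$)
$c = - \frac{33182}{5}$ ($c = \frac{1}{5} \left(-33182\right) = - \frac{33182}{5} \approx -6636.4$)
$I = - \frac{345809109972}{5}$ ($I = \left(\left(13 + 17 \left(-148\right) \left(-71\right)^{2}\right) + 24489\right) \left(- \frac{33182}{5} + 110^{2}\right) = \left(\left(13 + 17 \left(-148\right) 5041\right) + 24489\right) \left(- \frac{33182}{5} + 12100\right) = \left(\left(13 - 12683156\right) + 24489\right) \frac{27318}{5} = \left(-12683143 + 24489\right) \frac{27318}{5} = \left(-12658654\right) \frac{27318}{5} = - \frac{345809109972}{5} \approx -6.9162 \cdot 10^{10}$)
$\frac{I}{S} = - \frac{345809109972}{5 \left(-15272\right)} = \left(- \frac{345809109972}{5}\right) \left(- \frac{1}{15272}\right) = \frac{86452277493}{19090}$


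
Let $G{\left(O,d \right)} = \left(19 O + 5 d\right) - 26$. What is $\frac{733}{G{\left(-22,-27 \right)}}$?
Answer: $- \frac{733}{579} \approx -1.266$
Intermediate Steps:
$G{\left(O,d \right)} = -26 + 5 d + 19 O$ ($G{\left(O,d \right)} = \left(5 d + 19 O\right) - 26 = -26 + 5 d + 19 O$)
$\frac{733}{G{\left(-22,-27 \right)}} = \frac{733}{-26 + 5 \left(-27\right) + 19 \left(-22\right)} = \frac{733}{-26 - 135 - 418} = \frac{733}{-579} = 733 \left(- \frac{1}{579}\right) = - \frac{733}{579}$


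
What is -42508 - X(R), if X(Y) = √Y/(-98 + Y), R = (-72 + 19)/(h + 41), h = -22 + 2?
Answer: -42508 + I*√1113/2111 ≈ -42508.0 + 0.015804*I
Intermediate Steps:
h = -20
R = -53/21 (R = (-72 + 19)/(-20 + 41) = -53/21 ≈ -2.5238)
X(Y) = √Y/(-98 + Y)
-42508 - X(R) = -42508 - √(-53/21)/(-98 - 53/21) = -42508 - I*√1113/21/(-2111/21) = -42508 - I*√1113/21*(-21)/2111 = -42508 - (-1)*I*√1113/2111 = -42508 + I*√1113/2111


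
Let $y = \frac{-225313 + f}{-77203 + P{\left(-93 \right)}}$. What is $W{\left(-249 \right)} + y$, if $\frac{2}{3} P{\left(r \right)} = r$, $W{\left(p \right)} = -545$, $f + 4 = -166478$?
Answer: $- \frac{16703947}{30937} \approx -539.93$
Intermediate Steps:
$f = -166482$ ($f = -4 - 166478 = -166482$)
$P{\left(r \right)} = \frac{3 r}{2}$
$y = \frac{156718}{30937}$ ($y = \frac{-225313 - 166482}{-77203 + \frac{3}{2} \left(-93\right)} = - \frac{391795}{-77203 - \frac{279}{2}} = - \frac{391795}{- \frac{154685}{2}} = \left(-391795\right) \left(- \frac{2}{154685}\right) = \frac{156718}{30937} \approx 5.0657$)
$W{\left(-249 \right)} + y = -545 + \frac{156718}{30937} = - \frac{16703947}{30937}$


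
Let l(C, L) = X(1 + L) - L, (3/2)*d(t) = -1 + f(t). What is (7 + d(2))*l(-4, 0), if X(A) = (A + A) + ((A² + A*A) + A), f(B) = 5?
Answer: 145/3 ≈ 48.333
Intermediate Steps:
d(t) = 8/3 (d(t) = 2*(-1 + 5)/3 = (⅔)*4 = 8/3)
X(A) = 2*A² + 3*A (X(A) = 2*A + ((A² + A²) + A) = 2*A + (2*A² + A) = 2*A + (A + 2*A²) = 2*A² + 3*A)
l(C, L) = -L + (1 + L)*(5 + 2*L) (l(C, L) = (1 + L)*(3 + 2*(1 + L)) - L = (1 + L)*(3 + (2 + 2*L)) - L = (1 + L)*(5 + 2*L) - L = -L + (1 + L)*(5 + 2*L))
(7 + d(2))*l(-4, 0) = (7 + 8/3)*(-1*0 + (1 + 0)*(5 + 2*0)) = 29*(0 + 1*(5 + 0))/3 = 29*(0 + 1*5)/3 = 29*(0 + 5)/3 = (29/3)*5 = 145/3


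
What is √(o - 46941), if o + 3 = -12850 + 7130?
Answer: 2*I*√13166 ≈ 229.49*I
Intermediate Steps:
o = -5723 (o = -3 + (-12850 + 7130) = -3 - 5720 = -5723)
√(o - 46941) = √(-5723 - 46941) = √(-52664) = 2*I*√13166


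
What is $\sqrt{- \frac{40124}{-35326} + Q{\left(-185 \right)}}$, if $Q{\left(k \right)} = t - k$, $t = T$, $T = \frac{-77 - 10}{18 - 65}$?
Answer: $\frac{2 \sqrt{32388602740045}}{830161} \approx 13.711$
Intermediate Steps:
$T = \frac{87}{47}$ ($T = - \frac{87}{-47} = \left(-87\right) \left(- \frac{1}{47}\right) = \frac{87}{47} \approx 1.8511$)
$t = \frac{87}{47} \approx 1.8511$
$Q{\left(k \right)} = \frac{87}{47} - k$
$\sqrt{- \frac{40124}{-35326} + Q{\left(-185 \right)}} = \sqrt{- \frac{40124}{-35326} + \left(\frac{87}{47} - -185\right)} = \sqrt{\left(-40124\right) \left(- \frac{1}{35326}\right) + \left(\frac{87}{47} + 185\right)} = \sqrt{\frac{20062}{17663} + \frac{8782}{47}} = \sqrt{\frac{156059380}{830161}} = \frac{2 \sqrt{32388602740045}}{830161}$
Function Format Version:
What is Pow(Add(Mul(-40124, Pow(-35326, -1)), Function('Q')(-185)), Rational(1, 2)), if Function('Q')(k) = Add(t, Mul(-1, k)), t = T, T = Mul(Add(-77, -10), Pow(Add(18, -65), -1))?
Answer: Mul(Rational(2, 830161), Pow(32388602740045, Rational(1, 2))) ≈ 13.711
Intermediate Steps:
T = Rational(87, 47) (T = Mul(-87, Pow(-47, -1)) = Mul(-87, Rational(-1, 47)) = Rational(87, 47) ≈ 1.8511)
t = Rational(87, 47) ≈ 1.8511
Function('Q')(k) = Add(Rational(87, 47), Mul(-1, k))
Pow(Add(Mul(-40124, Pow(-35326, -1)), Function('Q')(-185)), Rational(1, 2)) = Pow(Add(Mul(-40124, Pow(-35326, -1)), Add(Rational(87, 47), Mul(-1, -185))), Rational(1, 2)) = Pow(Add(Mul(-40124, Rational(-1, 35326)), Add(Rational(87, 47), 185)), Rational(1, 2)) = Pow(Add(Rational(20062, 17663), Rational(8782, 47)), Rational(1, 2)) = Pow(Rational(156059380, 830161), Rational(1, 2)) = Mul(Rational(2, 830161), Pow(32388602740045, Rational(1, 2)))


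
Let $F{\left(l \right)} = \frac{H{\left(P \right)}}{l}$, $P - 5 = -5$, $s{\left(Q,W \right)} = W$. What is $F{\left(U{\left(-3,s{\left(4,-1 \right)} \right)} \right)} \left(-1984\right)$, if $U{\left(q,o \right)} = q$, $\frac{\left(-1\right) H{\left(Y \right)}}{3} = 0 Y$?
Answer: $0$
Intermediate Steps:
$P = 0$ ($P = 5 - 5 = 0$)
$H{\left(Y \right)} = 0$ ($H{\left(Y \right)} = - 3 \cdot 0 Y = \left(-3\right) 0 = 0$)
$F{\left(l \right)} = 0$ ($F{\left(l \right)} = \frac{0}{l} = 0$)
$F{\left(U{\left(-3,s{\left(4,-1 \right)} \right)} \right)} \left(-1984\right) = 0 \left(-1984\right) = 0$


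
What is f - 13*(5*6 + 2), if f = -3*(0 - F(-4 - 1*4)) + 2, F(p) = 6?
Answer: -396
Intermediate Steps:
f = 20 (f = -3*(0 - 1*6) + 2 = -3*(0 - 6) + 2 = -3*(-6) + 2 = 18 + 2 = 20)
f - 13*(5*6 + 2) = 20 - 13*(5*6 + 2) = 20 - 13*(30 + 2) = 20 - 13*32 = 20 - 416 = -396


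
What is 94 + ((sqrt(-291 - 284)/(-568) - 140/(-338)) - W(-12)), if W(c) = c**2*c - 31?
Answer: 313227/169 - 5*I*sqrt(23)/568 ≈ 1853.4 - 0.042217*I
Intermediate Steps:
W(c) = -31 + c**3 (W(c) = c**3 - 31 = -31 + c**3)
94 + ((sqrt(-291 - 284)/(-568) - 140/(-338)) - W(-12)) = 94 + ((sqrt(-291 - 284)/(-568) - 140/(-338)) - (-31 + (-12)**3)) = 94 + ((sqrt(-575)*(-1/568) - 140*(-1/338)) - (-31 - 1728)) = 94 + (((5*I*sqrt(23))*(-1/568) + 70/169) - 1*(-1759)) = 94 + ((-5*I*sqrt(23)/568 + 70/169) + 1759) = 94 + ((70/169 - 5*I*sqrt(23)/568) + 1759) = 94 + (297341/169 - 5*I*sqrt(23)/568) = 313227/169 - 5*I*sqrt(23)/568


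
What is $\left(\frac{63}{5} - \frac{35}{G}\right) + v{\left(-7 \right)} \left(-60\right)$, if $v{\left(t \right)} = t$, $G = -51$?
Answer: $\frac{110488}{255} \approx 433.29$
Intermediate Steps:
$\left(\frac{63}{5} - \frac{35}{G}\right) + v{\left(-7 \right)} \left(-60\right) = \left(\frac{63}{5} - \frac{35}{-51}\right) - -420 = \left(63 \cdot \frac{1}{5} - - \frac{35}{51}\right) + 420 = \left(\frac{63}{5} + \frac{35}{51}\right) + 420 = \frac{3388}{255} + 420 = \frac{110488}{255}$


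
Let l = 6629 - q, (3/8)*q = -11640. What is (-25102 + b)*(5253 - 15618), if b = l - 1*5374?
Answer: -74555445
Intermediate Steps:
q = -31040 (q = (8/3)*(-11640) = -31040)
l = 37669 (l = 6629 - 1*(-31040) = 6629 + 31040 = 37669)
b = 32295 (b = 37669 - 1*5374 = 37669 - 5374 = 32295)
(-25102 + b)*(5253 - 15618) = (-25102 + 32295)*(5253 - 15618) = 7193*(-10365) = -74555445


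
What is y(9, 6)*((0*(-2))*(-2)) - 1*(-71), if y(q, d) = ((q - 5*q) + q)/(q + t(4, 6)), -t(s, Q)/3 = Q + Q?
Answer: 71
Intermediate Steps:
t(s, Q) = -6*Q (t(s, Q) = -3*(Q + Q) = -6*Q)
y(q, d) = -3*q/(-36 + q) (y(q, d) = ((q - 5*q) + q)/(q - 6*6) = (-4*q + q)/(q - 36) = (-3*q)/(-36 + q) = -3*q/(-36 + q))
y(9, 6)*((0*(-2))*(-2)) - 1*(-71) = (-3*9/(-36 + 9))*((0*(-2))*(-2)) - 1*(-71) = (-3*9/(-27))*(0*(-2)) + 71 = -3*9*(-1/27)*0 + 71 = 1*0 + 71 = 0 + 71 = 71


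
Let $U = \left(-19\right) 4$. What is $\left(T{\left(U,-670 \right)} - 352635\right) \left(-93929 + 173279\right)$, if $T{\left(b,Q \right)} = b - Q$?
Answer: $-27934453350$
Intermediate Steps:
$U = -76$
$\left(T{\left(U,-670 \right)} - 352635\right) \left(-93929 + 173279\right) = \left(\left(-76 - -670\right) - 352635\right) \left(-93929 + 173279\right) = \left(\left(-76 + 670\right) - 352635\right) 79350 = \left(594 - 352635\right) 79350 = \left(-352041\right) 79350 = -27934453350$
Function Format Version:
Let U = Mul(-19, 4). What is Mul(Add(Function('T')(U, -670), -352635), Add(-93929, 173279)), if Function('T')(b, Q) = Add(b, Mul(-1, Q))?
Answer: -27934453350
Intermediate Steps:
U = -76
Mul(Add(Function('T')(U, -670), -352635), Add(-93929, 173279)) = Mul(Add(Add(-76, Mul(-1, -670)), -352635), Add(-93929, 173279)) = Mul(Add(Add(-76, 670), -352635), 79350) = Mul(Add(594, -352635), 79350) = Mul(-352041, 79350) = -27934453350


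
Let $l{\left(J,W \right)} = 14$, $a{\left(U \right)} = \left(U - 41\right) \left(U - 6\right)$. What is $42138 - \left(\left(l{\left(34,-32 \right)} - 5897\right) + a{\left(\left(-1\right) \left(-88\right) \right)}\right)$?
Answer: $44167$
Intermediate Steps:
$a{\left(U \right)} = \left(-41 + U\right) \left(-6 + U\right)$
$42138 - \left(\left(l{\left(34,-32 \right)} - 5897\right) + a{\left(\left(-1\right) \left(-88\right) \right)}\right) = 42138 - \left(\left(14 - 5897\right) + \left(246 + \left(\left(-1\right) \left(-88\right)\right)^{2} - 47 \left(\left(-1\right) \left(-88\right)\right)\right)\right) = 42138 - \left(-5883 + \left(246 + 88^{2} - 4136\right)\right) = 42138 - \left(-5883 + \left(246 + 7744 - 4136\right)\right) = 42138 - \left(-5883 + 3854\right) = 42138 - -2029 = 42138 + 2029 = 44167$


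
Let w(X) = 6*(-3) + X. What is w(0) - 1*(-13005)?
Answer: 12987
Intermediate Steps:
w(X) = -18 + X
w(0) - 1*(-13005) = (-18 + 0) - 1*(-13005) = -18 + 13005 = 12987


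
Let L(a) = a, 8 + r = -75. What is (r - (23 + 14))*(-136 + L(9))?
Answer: 15240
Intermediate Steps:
r = -83 (r = -8 - 75 = -83)
(r - (23 + 14))*(-136 + L(9)) = (-83 - (23 + 14))*(-136 + 9) = (-83 - 1*37)*(-127) = (-83 - 37)*(-127) = -120*(-127) = 15240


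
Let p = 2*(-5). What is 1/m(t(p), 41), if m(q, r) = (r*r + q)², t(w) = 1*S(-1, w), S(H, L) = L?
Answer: 1/2792241 ≈ 3.5814e-7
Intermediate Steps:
p = -10
t(w) = w (t(w) = 1*w = w)
m(q, r) = (q + r²)² (m(q, r) = (r² + q)² = (q + r²)²)
1/m(t(p), 41) = 1/((-10 + 41²)²) = 1/((-10 + 1681)²) = 1/(1671²) = 1/2792241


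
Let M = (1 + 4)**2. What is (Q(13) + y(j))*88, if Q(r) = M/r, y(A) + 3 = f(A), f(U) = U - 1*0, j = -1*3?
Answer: -4664/13 ≈ -358.77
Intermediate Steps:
j = -3
f(U) = U (f(U) = U + 0 = U)
M = 25 (M = 5**2 = 25)
y(A) = -3 + A
Q(r) = 25/r
(Q(13) + y(j))*88 = (25/13 + (-3 - 3))*88 = (25*(1/13) - 6)*88 = (25/13 - 6)*88 = -53/13*88 = -4664/13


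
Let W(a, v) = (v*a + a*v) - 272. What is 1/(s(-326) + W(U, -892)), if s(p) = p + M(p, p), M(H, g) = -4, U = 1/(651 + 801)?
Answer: -363/218972 ≈ -0.0016577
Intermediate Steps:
U = 1/1452 ≈ 0.00068871
W(a, v) = -272 + 2*a*v (W(a, v) = (a*v + a*v) - 272 = 2*a*v - 272 = -272 + 2*a*v)
s(p) = -4 + p (s(p) = p - 4 = -4 + p)
1/(s(-326) + W(U, -892)) = 1/((-4 - 326) + (-272 + 2*(1/1452)*(-892))) = 1/(-330 + (-272 - 446/363)) = 1/(-330 - 99182/363) = 1/(-218972/363) = -363/218972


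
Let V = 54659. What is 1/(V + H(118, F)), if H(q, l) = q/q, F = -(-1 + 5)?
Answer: 1/54660 ≈ 1.8295e-5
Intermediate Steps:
F = -4 (F = -1*4 = -4)
H(q, l) = 1
1/(V + H(118, F)) = 1/(54659 + 1) = 1/54660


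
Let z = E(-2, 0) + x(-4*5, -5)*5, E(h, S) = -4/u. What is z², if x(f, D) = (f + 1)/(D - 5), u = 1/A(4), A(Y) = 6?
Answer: 841/4 ≈ 210.25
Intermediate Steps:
u = ⅙ (u = 1/6 = ⅙ ≈ 0.16667)
x(f, D) = (1 + f)/(-5 + D)
E(h, S) = -24 (E(h, S) = -4/⅙ = -4*6 = -24)
z = -29/2 (z = -24 + ((1 - 4*5)/(-5 - 5))*5 = -24 + ((1 - 20)/(-10))*5 = -24 - ⅒*(-19)*5 = -24 + (19/10)*5 = -24 + 19/2 = -29/2 ≈ -14.500)
z² = (-29/2)² = 841/4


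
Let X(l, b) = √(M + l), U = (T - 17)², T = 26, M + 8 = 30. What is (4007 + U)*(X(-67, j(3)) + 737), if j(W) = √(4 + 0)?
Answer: 3012856 + 12264*I*√5 ≈ 3.0129e+6 + 27423.0*I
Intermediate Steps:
M = 22 (M = -8 + 30 = 22)
j(W) = 2 (j(W) = √4 = 2)
U = 81 (U = (26 - 17)² = 9² = 81)
X(l, b) = √(22 + l)
(4007 + U)*(X(-67, j(3)) + 737) = (4007 + 81)*(√(22 - 67) + 737) = 4088*(√(-45) + 737) = 4088*(3*I*√5 + 737) = 4088*(737 + 3*I*√5) = 3012856 + 12264*I*√5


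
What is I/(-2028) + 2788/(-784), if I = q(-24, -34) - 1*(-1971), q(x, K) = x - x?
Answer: -74993/16562 ≈ -4.5280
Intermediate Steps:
q(x, K) = 0
I = 1971 (I = 0 - 1*(-1971) = 0 + 1971 = 1971)
I/(-2028) + 2788/(-784) = 1971/(-2028) + 2788/(-784) = 1971*(-1/2028) + 2788*(-1/784) = -657/676 - 697/196 = -74993/16562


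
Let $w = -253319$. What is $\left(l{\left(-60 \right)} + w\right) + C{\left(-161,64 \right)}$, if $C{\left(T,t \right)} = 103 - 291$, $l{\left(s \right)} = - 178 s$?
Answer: $-242827$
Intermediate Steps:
$C{\left(T,t \right)} = -188$ ($C{\left(T,t \right)} = 103 - 291 = -188$)
$\left(l{\left(-60 \right)} + w\right) + C{\left(-161,64 \right)} = \left(\left(-178\right) \left(-60\right) - 253319\right) - 188 = \left(10680 - 253319\right) - 188 = -242639 - 188 = -242827$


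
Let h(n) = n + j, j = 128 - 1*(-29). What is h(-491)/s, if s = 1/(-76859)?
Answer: 25670906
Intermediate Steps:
j = 157 (j = 128 + 29 = 157)
s = -1/76859 ≈ -1.3011e-5
h(n) = 157 + n (h(n) = n + 157 = 157 + n)
h(-491)/s = (157 - 491)/(-1/76859) = -334*(-76859) = 25670906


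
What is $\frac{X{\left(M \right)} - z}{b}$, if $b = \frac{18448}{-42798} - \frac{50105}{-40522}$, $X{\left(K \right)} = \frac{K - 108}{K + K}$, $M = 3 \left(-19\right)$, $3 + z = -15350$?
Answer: $\frac{252971818087191}{13270017373} \approx 19063.0$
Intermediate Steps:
$z = -15353$ ($z = -3 - 15350 = -15353$)
$M = -57$
$X{\left(K \right)} = \frac{-108 + K}{2 K}$
$b = \frac{698421967}{867130278}$ ($b = 18448 \left(- \frac{1}{42798}\right) - - \frac{50105}{40522} = - \frac{9224}{21399} + \frac{50105}{40522} = \frac{698421967}{867130278} \approx 0.80544$)
$\frac{X{\left(M \right)} - z}{b} = \frac{\frac{-108 - 57}{2 \left(-57\right)} - -15353}{\frac{698421967}{867130278}} = \left(\frac{1}{2} \left(- \frac{1}{57}\right) \left(-165\right) + 15353\right) \frac{867130278}{698421967} = \left(\frac{55}{38} + 15353\right) \frac{867130278}{698421967} = \frac{583469}{38} \cdot \frac{867130278}{698421967} = \frac{252971818087191}{13270017373}$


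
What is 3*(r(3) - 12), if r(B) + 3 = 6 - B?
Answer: -36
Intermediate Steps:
r(B) = 3 - B (r(B) = -3 + (6 - B) = 3 - B)
3*(r(3) - 12) = 3*((3 - 1*3) - 12) = 3*((3 - 3) - 12) = 3*(0 - 12) = 3*(-12) = -36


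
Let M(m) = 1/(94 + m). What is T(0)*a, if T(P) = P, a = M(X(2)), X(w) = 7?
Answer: 0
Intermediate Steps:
a = 1/101 (a = 1/(94 + 7) = 1/101 ≈ 0.0099010)
T(0)*a = 0*(1/101) = 0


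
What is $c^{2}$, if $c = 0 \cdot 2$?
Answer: $0$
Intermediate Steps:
$c = 0$
$c^{2} = 0^{2} = 0$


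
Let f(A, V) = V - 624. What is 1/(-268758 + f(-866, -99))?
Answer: -1/269481 ≈ -3.7108e-6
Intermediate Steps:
f(A, V) = -624 + V
1/(-268758 + f(-866, -99)) = 1/(-268758 + (-624 - 99)) = 1/(-268758 - 723) = 1/(-269481) = -1/269481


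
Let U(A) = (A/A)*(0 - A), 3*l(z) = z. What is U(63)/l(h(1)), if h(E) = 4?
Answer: -189/4 ≈ -47.250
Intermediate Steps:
l(z) = z/3
U(A) = -A (U(A) = 1*(-A) = -A)
U(63)/l(h(1)) = (-1*63)/(((⅓)*4)) = -63/4/3 = -63*¾ = -189/4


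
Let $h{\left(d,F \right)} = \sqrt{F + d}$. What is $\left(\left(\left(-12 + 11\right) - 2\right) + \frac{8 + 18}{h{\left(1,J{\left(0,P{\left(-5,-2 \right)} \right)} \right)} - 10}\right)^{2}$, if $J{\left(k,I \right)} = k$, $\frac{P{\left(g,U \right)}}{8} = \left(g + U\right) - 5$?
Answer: $\frac{2809}{81} \approx 34.679$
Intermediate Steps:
$P{\left(g,U \right)} = -40 + 8 U + 8 g$ ($P{\left(g,U \right)} = 8 \left(\left(g + U\right) - 5\right) = 8 \left(\left(U + g\right) - 5\right) = 8 \left(-5 + U + g\right) = -40 + 8 U + 8 g$)
$\left(\left(\left(-12 + 11\right) - 2\right) + \frac{8 + 18}{h{\left(1,J{\left(0,P{\left(-5,-2 \right)} \right)} \right)} - 10}\right)^{2} = \left(\left(\left(-12 + 11\right) - 2\right) + \frac{8 + 18}{\sqrt{0 + 1} - 10}\right)^{2} = \left(\left(-1 - 2\right) + \frac{26}{\sqrt{1} - 10}\right)^{2} = \left(-3 + \frac{26}{1 - 10}\right)^{2} = \left(-3 + \frac{26}{-9}\right)^{2} = \left(-3 + 26 \left(- \frac{1}{9}\right)\right)^{2} = \left(-3 - \frac{26}{9}\right)^{2} = \left(- \frac{53}{9}\right)^{2} = \frac{2809}{81}$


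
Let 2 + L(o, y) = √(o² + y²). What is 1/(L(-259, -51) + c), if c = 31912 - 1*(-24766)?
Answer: 28338/1606049647 - √69682/3212099294 ≈ 1.7562e-5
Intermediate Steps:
c = 56678 (c = 31912 + 24766 = 56678)
L(o, y) = -2 + √(o² + y²)
1/(L(-259, -51) + c) = 1/((-2 + √((-259)² + (-51)²)) + 56678) = 1/((-2 + √(67081 + 2601)) + 56678) = 1/((-2 + √69682) + 56678) = 1/(56676 + √69682)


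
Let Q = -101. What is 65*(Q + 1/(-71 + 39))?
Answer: -210145/32 ≈ -6567.0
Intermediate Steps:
65*(Q + 1/(-71 + 39)) = 65*(-101 + 1/(-71 + 39)) = 65*(-101 + 1/(-32)) = 65*(-101 - 1/32) = 65*(-3233/32) = -210145/32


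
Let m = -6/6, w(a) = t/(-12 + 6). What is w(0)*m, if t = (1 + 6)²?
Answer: 49/6 ≈ 8.1667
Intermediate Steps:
t = 49 (t = 7² = 49)
w(a) = -49/6 (w(a) = 49/(-12 + 6) = 49/(-6) = 49*(-⅙) = -49/6)
m = -1 (m = -6*⅙ = -1)
w(0)*m = -49/6*(-1) = 49/6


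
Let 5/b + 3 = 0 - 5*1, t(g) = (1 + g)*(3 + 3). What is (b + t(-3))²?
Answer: 10201/64 ≈ 159.39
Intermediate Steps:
t(g) = 6 + 6*g (t(g) = (1 + g)*6 = 6 + 6*g)
b = -5/8 (b = 5/(-3 + (0 - 5*1)) = 5/(-3 + (0 - 5)) = 5/(-3 - 5) = 5/(-8) = 5*(-⅛) = -5/8 ≈ -0.62500)
(b + t(-3))² = (-5/8 + (6 + 6*(-3)))² = (-5/8 + (6 - 18))² = (-5/8 - 12)² = (-101/8)² = 10201/64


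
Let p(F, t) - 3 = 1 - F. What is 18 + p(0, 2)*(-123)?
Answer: -474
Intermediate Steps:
p(F, t) = 4 - F (p(F, t) = 3 + (1 - F) = 4 - F)
18 + p(0, 2)*(-123) = 18 + (4 - 1*0)*(-123) = 18 + (4 + 0)*(-123) = 18 + 4*(-123) = 18 - 492 = -474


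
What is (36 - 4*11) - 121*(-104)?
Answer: 12576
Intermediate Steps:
(36 - 4*11) - 121*(-104) = (36 - 44) + 12584 = -8 + 12584 = 12576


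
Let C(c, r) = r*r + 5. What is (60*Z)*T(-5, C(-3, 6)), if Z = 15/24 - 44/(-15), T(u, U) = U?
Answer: 17507/2 ≈ 8753.5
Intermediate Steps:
C(c, r) = 5 + r² (C(c, r) = r² + 5 = 5 + r²)
Z = 427/120 (Z = 15*(1/24) - 44*(-1/15) = 5/8 + 44/15 = 427/120 ≈ 3.5583)
(60*Z)*T(-5, C(-3, 6)) = (60*(427/120))*(5 + 6²) = 427*(5 + 36)/2 = (427/2)*41 = 17507/2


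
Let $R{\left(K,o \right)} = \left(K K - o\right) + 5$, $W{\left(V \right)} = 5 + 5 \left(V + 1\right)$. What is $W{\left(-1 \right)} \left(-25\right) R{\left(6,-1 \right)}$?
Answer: $-5250$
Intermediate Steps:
$W{\left(V \right)} = 10 + 5 V$ ($W{\left(V \right)} = 5 + 5 \left(1 + V\right) = 5 + \left(5 + 5 V\right) = 10 + 5 V$)
$R{\left(K,o \right)} = 5 + K^{2} - o$ ($R{\left(K,o \right)} = \left(K^{2} - o\right) + 5 = 5 + K^{2} - o$)
$W{\left(-1 \right)} \left(-25\right) R{\left(6,-1 \right)} = \left(10 + 5 \left(-1\right)\right) \left(-25\right) \left(5 + 6^{2} - -1\right) = \left(10 - 5\right) \left(-25\right) \left(5 + 36 + 1\right) = 5 \left(-25\right) 42 = \left(-125\right) 42 = -5250$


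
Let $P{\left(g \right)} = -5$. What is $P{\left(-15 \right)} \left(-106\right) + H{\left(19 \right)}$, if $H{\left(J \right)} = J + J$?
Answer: $568$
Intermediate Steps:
$H{\left(J \right)} = 2 J$
$P{\left(-15 \right)} \left(-106\right) + H{\left(19 \right)} = \left(-5\right) \left(-106\right) + 2 \cdot 19 = 530 + 38 = 568$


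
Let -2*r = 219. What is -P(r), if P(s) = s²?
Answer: -47961/4 ≈ -11990.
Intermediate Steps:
r = -219/2 (r = -½*219 = -219/2 ≈ -109.50)
-P(r) = -(-219/2)² = -1*47961/4 = -47961/4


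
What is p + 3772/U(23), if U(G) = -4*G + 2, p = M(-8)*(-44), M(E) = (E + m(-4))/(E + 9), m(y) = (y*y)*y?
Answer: 140674/45 ≈ 3126.1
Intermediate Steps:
m(y) = y**3 (m(y) = y**2*y = y**3)
M(E) = (-64 + E)/(9 + E) (M(E) = (E + (-4)**3)/(E + 9) = (E - 64)/(9 + E) = (-64 + E)/(9 + E))
p = 3168 (p = ((-64 - 8)/(9 - 8))*(-44) = (-72/1)*(-44) = (1*(-72))*(-44) = -72*(-44) = 3168)
U(G) = 2 - 4*G
p + 3772/U(23) = 3168 + 3772/(2 - 4*23) = 3168 + 3772/(2 - 92) = 3168 + 3772/(-90) = 3168 + 3772*(-1/90) = 3168 - 1886/45 = 140674/45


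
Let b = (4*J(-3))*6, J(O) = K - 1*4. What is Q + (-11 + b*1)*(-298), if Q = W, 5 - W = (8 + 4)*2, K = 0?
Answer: 31867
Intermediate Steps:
J(O) = -4 (J(O) = 0 - 1*4 = 0 - 4 = -4)
W = -19 (W = 5 - (8 + 4)*2 = 5 - 12*2 = 5 - 1*24 = 5 - 24 = -19)
b = -96 (b = (4*(-4))*6 = -16*6 = -96)
Q = -19
Q + (-11 + b*1)*(-298) = -19 + (-11 - 96*1)*(-298) = -19 + (-11 - 96)*(-298) = -19 - 107*(-298) = -19 + 31886 = 31867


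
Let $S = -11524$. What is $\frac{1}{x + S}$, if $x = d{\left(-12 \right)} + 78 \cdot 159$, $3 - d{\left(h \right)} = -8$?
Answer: $\frac{1}{889} \approx 0.0011249$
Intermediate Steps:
$d{\left(h \right)} = 11$ ($d{\left(h \right)} = 3 - -8 = 3 + 8 = 11$)
$x = 12413$ ($x = 11 + 78 \cdot 159 = 11 + 12402 = 12413$)
$\frac{1}{x + S} = \frac{1}{12413 - 11524} = \frac{1}{889}$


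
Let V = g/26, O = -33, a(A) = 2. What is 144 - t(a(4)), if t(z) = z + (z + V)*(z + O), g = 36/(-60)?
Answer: 26427/130 ≈ 203.28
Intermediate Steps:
g = -⅗ (g = 36*(-1/60) = -⅗ ≈ -0.60000)
V = -3/130 (V = -⅗/26 = -⅗*1/26 = -3/130 ≈ -0.023077)
t(z) = z + (-33 + z)*(-3/130 + z) (t(z) = z + (z - 3/130)*(z - 33) = z + (-3/130 + z)*(-33 + z) = z + (-33 + z)*(-3/130 + z))
144 - t(a(4)) = 144 - (99/130 + 2² - 4163/130*2) = 144 - (99/130 + 4 - 4163/65) = 144 - 1*(-7707/130) = 144 + 7707/130 = 26427/130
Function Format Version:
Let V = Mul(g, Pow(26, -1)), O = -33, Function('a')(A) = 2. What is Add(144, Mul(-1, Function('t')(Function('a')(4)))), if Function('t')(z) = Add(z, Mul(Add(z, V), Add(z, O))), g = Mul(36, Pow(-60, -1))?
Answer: Rational(26427, 130) ≈ 203.28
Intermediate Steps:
g = Rational(-3, 5) (g = Mul(36, Rational(-1, 60)) = Rational(-3, 5) ≈ -0.60000)
V = Rational(-3, 130) (V = Mul(Rational(-3, 5), Pow(26, -1)) = Mul(Rational(-3, 5), Rational(1, 26)) = Rational(-3, 130) ≈ -0.023077)
Function('t')(z) = Add(z, Mul(Add(-33, z), Add(Rational(-3, 130), z))) (Function('t')(z) = Add(z, Mul(Add(z, Rational(-3, 130)), Add(z, -33))) = Add(z, Mul(Add(Rational(-3, 130), z), Add(-33, z))) = Add(z, Mul(Add(-33, z), Add(Rational(-3, 130), z))))
Add(144, Mul(-1, Function('t')(Function('a')(4)))) = Add(144, Mul(-1, Add(Rational(99, 130), Pow(2, 2), Mul(Rational(-4163, 130), 2)))) = Add(144, Mul(-1, Add(Rational(99, 130), 4, Rational(-4163, 65)))) = Add(144, Mul(-1, Rational(-7707, 130))) = Add(144, Rational(7707, 130)) = Rational(26427, 130)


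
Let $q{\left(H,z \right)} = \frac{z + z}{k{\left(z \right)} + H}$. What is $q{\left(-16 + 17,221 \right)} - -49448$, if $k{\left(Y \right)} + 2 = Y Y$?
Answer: $\frac{1207520381}{24420} \approx 49448.0$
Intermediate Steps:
$k{\left(Y \right)} = -2 + Y^{2}$ ($k{\left(Y \right)} = -2 + Y Y = -2 + Y^{2}$)
$q{\left(H,z \right)} = \frac{2 z}{-2 + H + z^{2}}$ ($q{\left(H,z \right)} = \frac{z + z}{\left(-2 + z^{2}\right) + H} = \frac{2 z}{-2 + H + z^{2}}$)
$q{\left(-16 + 17,221 \right)} - -49448 = 2 \cdot 221 \frac{1}{-2 + \left(-16 + 17\right) + 221^{2}} - -49448 = 2 \cdot 221 \frac{1}{-2 + 1 + 48841} + 49448 = 2 \cdot 221 \cdot \frac{1}{48840} + 49448 = \frac{221}{24420} + 49448 = \frac{1207520381}{24420}$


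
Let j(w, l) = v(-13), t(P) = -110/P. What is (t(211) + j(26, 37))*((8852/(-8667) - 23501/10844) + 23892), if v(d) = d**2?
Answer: 79814213215780189/19830824028 ≈ 4.0248e+6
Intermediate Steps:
j(w, l) = 169 (j(w, l) = (-13)**2 = 169)
(t(211) + j(26, 37))*((8852/(-8667) - 23501/10844) + 23892) = (-110/211 + 169)*((8852/(-8667) - 23501/10844) + 23892) = (-110*1/211 + 169)*((8852*(-1/8667) - 23501*1/10844) + 23892) = (-110/211 + 169)*((-8852/8667 - 23501/10844) + 23892) = 35549*(-299674255/93984948 + 23892)/211 = (35549/211)*(2245188703361/93984948) = 79814213215780189/19830824028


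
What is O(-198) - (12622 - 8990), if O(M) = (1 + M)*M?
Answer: 35374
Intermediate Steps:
O(M) = M*(1 + M)
O(-198) - (12622 - 8990) = -198*(1 - 198) - (12622 - 8990) = -198*(-197) - 1*3632 = 39006 - 3632 = 35374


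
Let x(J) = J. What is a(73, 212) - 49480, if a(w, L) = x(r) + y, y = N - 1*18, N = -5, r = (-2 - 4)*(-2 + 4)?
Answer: -49515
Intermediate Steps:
r = -12 (r = -6*2 = -12)
y = -23 (y = -5 - 1*18 = -5 - 18 = -23)
a(w, L) = -35 (a(w, L) = -12 - 23 = -35)
a(73, 212) - 49480 = -35 - 49480 = -49515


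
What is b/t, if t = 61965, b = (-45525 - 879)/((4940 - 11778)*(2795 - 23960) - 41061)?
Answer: -5156/996157663965 ≈ -5.1759e-9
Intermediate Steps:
b = -15468/48228403 (b = -46404/(-6838*(-21165) - 41061) = -46404/(144726270 - 41061) = -46404/144685209 = -46404*1/144685209 = -15468/48228403 ≈ -0.00032072)
b/t = -15468/48228403/61965 = -15468/48228403*1/61965 = -5156/996157663965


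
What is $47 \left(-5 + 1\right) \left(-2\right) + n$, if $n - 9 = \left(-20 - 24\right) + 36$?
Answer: $377$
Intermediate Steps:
$n = 1$ ($n = 9 + \left(\left(-20 - 24\right) + 36\right) = 9 + \left(-44 + 36\right) = 9 - 8 = 1$)
$47 \left(-5 + 1\right) \left(-2\right) + n = 47 \left(-5 + 1\right) \left(-2\right) + 1 = 47 \left(\left(-4\right) \left(-2\right)\right) + 1 = 47 \cdot 8 + 1 = 376 + 1 = 377$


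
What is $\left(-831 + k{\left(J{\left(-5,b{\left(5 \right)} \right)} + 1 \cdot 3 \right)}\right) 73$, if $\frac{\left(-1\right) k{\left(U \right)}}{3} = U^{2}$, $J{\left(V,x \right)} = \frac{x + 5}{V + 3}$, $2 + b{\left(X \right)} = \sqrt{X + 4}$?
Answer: $-60663$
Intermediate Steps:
$b{\left(X \right)} = -2 + \sqrt{4 + X}$ ($b{\left(X \right)} = -2 + \sqrt{X + 4} = -2 + \sqrt{4 + X}$)
$J{\left(V,x \right)} = \frac{5 + x}{3 + V}$
$k{\left(U \right)} = - 3 U^{2}$
$\left(-831 + k{\left(J{\left(-5,b{\left(5 \right)} \right)} + 1 \cdot 3 \right)}\right) 73 = \left(-831 - 3 \left(\frac{5 - \left(2 - \sqrt{4 + 5}\right)}{3 - 5} + 1 \cdot 3\right)^{2}\right) 73 = \left(-831 - 3 \left(\frac{5 - \left(2 - \sqrt{9}\right)}{-2} + 3\right)^{2}\right) 73 = \left(-831 - 3 \left(- \frac{5 + \left(-2 + 3\right)}{2} + 3\right)^{2}\right) 73 = \left(-831 - 3 \left(- \frac{5 + 1}{2} + 3\right)^{2}\right) 73 = \left(-831 - 3 \left(\left(- \frac{1}{2}\right) 6 + 3\right)^{2}\right) 73 = \left(-831 - 3 \left(-3 + 3\right)^{2}\right) 73 = \left(-831 - 3 \cdot 0^{2}\right) 73 = \left(-831 - 0\right) 73 = \left(-831 + 0\right) 73 = \left(-831\right) 73 = -60663$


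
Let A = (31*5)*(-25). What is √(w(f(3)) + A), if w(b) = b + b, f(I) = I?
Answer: I*√3869 ≈ 62.201*I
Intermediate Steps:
w(b) = 2*b
A = -3875 (A = 155*(-25) = -3875)
√(w(f(3)) + A) = √(2*3 - 3875) = √(6 - 3875) = √(-3869) = I*√3869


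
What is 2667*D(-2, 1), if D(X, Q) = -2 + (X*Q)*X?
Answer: 5334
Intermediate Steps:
D(X, Q) = -2 + Q*X² (D(X, Q) = -2 + (Q*X)*X = -2 + Q*X²)
2667*D(-2, 1) = 2667*(-2 + 1*(-2)²) = 2667*(-2 + 1*4) = 2667*(-2 + 4) = 2667*2 = 5334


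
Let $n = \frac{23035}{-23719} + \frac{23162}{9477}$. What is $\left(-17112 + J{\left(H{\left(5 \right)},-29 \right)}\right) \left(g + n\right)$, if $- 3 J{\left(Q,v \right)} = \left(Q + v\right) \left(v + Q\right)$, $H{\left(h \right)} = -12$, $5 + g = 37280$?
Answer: $- \frac{444239546587958336}{674354889} \approx -6.5876 \cdot 10^{8}$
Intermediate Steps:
$g = 37275$ ($g = -5 + 37280 = 37275$)
$n = \frac{331076783}{224784963}$ ($n = 23035 \left(- \frac{1}{23719}\right) + 23162 \cdot \frac{1}{9477} = - \frac{23035}{23719} + \frac{23162}{9477} = \frac{331076783}{224784963} \approx 1.4729$)
$J{\left(Q,v \right)} = - \frac{\left(Q + v\right)^{2}}{3}$ ($J{\left(Q,v \right)} = - \frac{\left(Q + v\right) \left(v + Q\right)}{3} = - \frac{\left(Q + v\right) \left(Q + v\right)}{3} = - \frac{\left(Q + v\right)^{2}}{3}$)
$\left(-17112 + J{\left(H{\left(5 \right)},-29 \right)}\right) \left(g + n\right) = \left(-17112 - \frac{\left(-12 - 29\right)^{2}}{3}\right) \left(37275 + \frac{331076783}{224784963}\right) = \left(-17112 - \frac{\left(-41\right)^{2}}{3}\right) \frac{8379190572608}{224784963} = \left(-17112 - \frac{1681}{3}\right) \frac{8379190572608}{224784963} = \left(- \frac{53017}{3}\right) \frac{8379190572608}{224784963} = - \frac{444239546587958336}{674354889}$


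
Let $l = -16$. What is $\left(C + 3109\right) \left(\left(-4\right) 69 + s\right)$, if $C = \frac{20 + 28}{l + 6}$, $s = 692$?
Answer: $\frac{6456736}{5} \approx 1.2913 \cdot 10^{6}$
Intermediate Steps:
$C = - \frac{24}{5}$ ($C = \frac{20 + 28}{-16 + 6} = \frac{1}{-10} \cdot 48 = \left(- \frac{1}{10}\right) 48 = - \frac{24}{5} \approx -4.8$)
$\left(C + 3109\right) \left(\left(-4\right) 69 + s\right) = \left(- \frac{24}{5} + 3109\right) \left(\left(-4\right) 69 + 692\right) = \frac{15521 \left(-276 + 692\right)}{5} = \frac{15521}{5} \cdot 416 = \frac{6456736}{5}$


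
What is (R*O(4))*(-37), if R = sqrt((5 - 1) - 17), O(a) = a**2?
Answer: -592*I*sqrt(13) ≈ -2134.5*I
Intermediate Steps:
R = I*sqrt(13) (R = sqrt(4 - 17) = sqrt(-13) = I*sqrt(13) ≈ 3.6056*I)
(R*O(4))*(-37) = ((I*sqrt(13))*4**2)*(-37) = ((I*sqrt(13))*16)*(-37) = (16*I*sqrt(13))*(-37) = -592*I*sqrt(13)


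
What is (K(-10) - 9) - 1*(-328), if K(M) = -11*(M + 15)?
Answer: 264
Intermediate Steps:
K(M) = -165 - 11*M (K(M) = -11*(15 + M) = -165 - 11*M)
(K(-10) - 9) - 1*(-328) = ((-165 - 11*(-10)) - 9) - 1*(-328) = ((-165 + 110) - 9) + 328 = (-55 - 9) + 328 = -64 + 328 = 264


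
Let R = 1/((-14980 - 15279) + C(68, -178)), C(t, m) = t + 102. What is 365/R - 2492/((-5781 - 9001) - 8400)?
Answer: -127297982389/11591 ≈ -1.0982e+7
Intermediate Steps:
C(t, m) = 102 + t
R = -1/30089 (R = 1/((-14980 - 15279) + (102 + 68)) = 1/(-30259 + 170) = 1/(-30089) = -1/30089 ≈ -3.3235e-5)
365/R - 2492/((-5781 - 9001) - 8400) = 365/(-1/30089) - 2492/((-5781 - 9001) - 8400) = 365*(-30089) - 2492/(-14782 - 8400) = -10982485 - 2492/(-23182) = -10982485 - 2492*(-1/23182) = -10982485 + 1246/11591 = -127297982389/11591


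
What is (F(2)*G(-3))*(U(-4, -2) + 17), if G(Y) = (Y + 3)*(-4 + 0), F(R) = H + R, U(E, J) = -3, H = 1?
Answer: 0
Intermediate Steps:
F(R) = 1 + R
G(Y) = -12 - 4*Y (G(Y) = (3 + Y)*(-4) = -12 - 4*Y)
(F(2)*G(-3))*(U(-4, -2) + 17) = ((1 + 2)*(-12 - 4*(-3)))*(-3 + 17) = (3*(-12 + 12))*14 = (3*0)*14 = 0*14 = 0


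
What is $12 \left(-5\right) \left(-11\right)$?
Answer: $660$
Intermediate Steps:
$12 \left(-5\right) \left(-11\right) = \left(-60\right) \left(-11\right) = 660$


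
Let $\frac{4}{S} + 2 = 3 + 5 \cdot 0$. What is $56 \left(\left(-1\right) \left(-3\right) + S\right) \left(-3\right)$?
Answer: $-1176$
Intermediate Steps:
$S = 4$ ($S = \frac{4}{-2 + \left(3 + 5 \cdot 0\right)} = \frac{4}{-2 + \left(3 + 0\right)} = \frac{4}{-2 + 3} = \frac{4}{1} = 4 \cdot 1 = 4$)
$56 \left(\left(-1\right) \left(-3\right) + S\right) \left(-3\right) = 56 \left(\left(-1\right) \left(-3\right) + 4\right) \left(-3\right) = 56 \left(3 + 4\right) \left(-3\right) = 56 \cdot 7 \left(-3\right) = 56 \left(-21\right) = -1176$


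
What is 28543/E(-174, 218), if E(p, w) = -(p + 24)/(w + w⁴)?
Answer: 10744207408857/25 ≈ 4.2977e+11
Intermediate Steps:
E(p, w) = -(24 + p)/(w + w⁴)
28543/E(-174, 218) = 28543/(((-24 - 1*(-174))/(218 + 218⁴))) = 28543/(((-24 + 174)/(218 + 2258530576))) = 28543/((150/2258530794)) = 28543/(((1/2258530794)*150)) = 28543/(25/376421799) = 28543*(376421799/25) = 10744207408857/25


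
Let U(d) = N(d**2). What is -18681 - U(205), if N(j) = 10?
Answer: -18691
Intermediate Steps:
U(d) = 10
-18681 - U(205) = -18681 - 1*10 = -18681 - 10 = -18691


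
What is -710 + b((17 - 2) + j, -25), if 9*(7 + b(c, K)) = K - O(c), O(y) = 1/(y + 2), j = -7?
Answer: -64781/90 ≈ -719.79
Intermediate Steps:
O(y) = 1/(2 + y)
b(c, K) = -7 - 1/(9*(2 + c)) + K/9 (b(c, K) = -7 + (K - 1/(2 + c))/9 = -7 + (-1/(9*(2 + c)) + K/9) = -7 - 1/(9*(2 + c)) + K/9)
-710 + b((17 - 2) + j, -25) = -710 + (-1 + (-63 - 25)*(2 + ((17 - 2) - 7)))/(9*(2 + ((17 - 2) - 7))) = -710 + (-1 - 88*(2 + (15 - 7)))/(9*(2 + (15 - 7))) = -710 + (-1 - 88*(2 + 8))/(9*(2 + 8)) = -710 + (⅑)*(-1 - 88*10)/10 = -710 + (⅑)*(⅒)*(-1 - 880) = -710 + (⅑)*(⅒)*(-881) = -710 - 881/90 = -64781/90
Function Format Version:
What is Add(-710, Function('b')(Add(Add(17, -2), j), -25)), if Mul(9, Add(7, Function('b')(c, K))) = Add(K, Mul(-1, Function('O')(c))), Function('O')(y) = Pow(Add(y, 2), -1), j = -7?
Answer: Rational(-64781, 90) ≈ -719.79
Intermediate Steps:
Function('O')(y) = Pow(Add(2, y), -1)
Function('b')(c, K) = Add(-7, Mul(Rational(-1, 9), Pow(Add(2, c), -1)), Mul(Rational(1, 9), K)) (Function('b')(c, K) = Add(-7, Mul(Rational(1, 9), Add(K, Mul(-1, Pow(Add(2, c), -1))))) = Add(-7, Add(Mul(Rational(-1, 9), Pow(Add(2, c), -1)), Mul(Rational(1, 9), K))) = Add(-7, Mul(Rational(-1, 9), Pow(Add(2, c), -1)), Mul(Rational(1, 9), K)))
Add(-710, Function('b')(Add(Add(17, -2), j), -25)) = Add(-710, Mul(Rational(1, 9), Pow(Add(2, Add(Add(17, -2), -7)), -1), Add(-1, Mul(Add(-63, -25), Add(2, Add(Add(17, -2), -7)))))) = Add(-710, Mul(Rational(1, 9), Pow(Add(2, Add(15, -7)), -1), Add(-1, Mul(-88, Add(2, Add(15, -7)))))) = Add(-710, Mul(Rational(1, 9), Pow(Add(2, 8), -1), Add(-1, Mul(-88, Add(2, 8))))) = Add(-710, Mul(Rational(1, 9), Pow(10, -1), Add(-1, Mul(-88, 10)))) = Add(-710, Mul(Rational(1, 9), Rational(1, 10), Add(-1, -880))) = Add(-710, Mul(Rational(1, 9), Rational(1, 10), -881)) = Add(-710, Rational(-881, 90)) = Rational(-64781, 90)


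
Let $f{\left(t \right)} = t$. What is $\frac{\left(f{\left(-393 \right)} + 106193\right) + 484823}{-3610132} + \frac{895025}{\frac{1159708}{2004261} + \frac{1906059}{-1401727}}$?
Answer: $- \frac{9077704148095211506313609}{7922960676308252156} \approx -1.1457 \cdot 10^{6}$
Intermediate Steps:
$\frac{\left(f{\left(-393 \right)} + 106193\right) + 484823}{-3610132} + \frac{895025}{\frac{1159708}{2004261} + \frac{1906059}{-1401727}} = \frac{\left(-393 + 106193\right) + 484823}{-3610132} + \frac{895025}{\frac{1159708}{2004261} + \frac{1906059}{-1401727}} = \left(105800 + 484823\right) \left(- \frac{1}{3610132}\right) + \frac{895025}{1159708 \cdot \frac{1}{2004261} + 1906059 \left(- \frac{1}{1401727}\right)} = 590623 \left(- \frac{1}{3610132}\right) + \frac{895025}{\frac{1159708}{2004261} - \frac{1906059}{1401727}} = - \frac{590623}{3610132} + \frac{895025}{- \frac{2194645701683}{2809426758747}} = - \frac{590623}{3610132} + 895025 \left(- \frac{2809426758747}{2194645701683}\right) = - \frac{590623}{3610132} - \frac{2514507184747533675}{2194645701683} = - \frac{9077704148095211506313609}{7922960676308252156}$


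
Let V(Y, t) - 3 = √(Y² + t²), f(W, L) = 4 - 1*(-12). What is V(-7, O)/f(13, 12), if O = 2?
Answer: 3/16 + √53/16 ≈ 0.64251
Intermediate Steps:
f(W, L) = 16 (f(W, L) = 4 + 12 = 16)
V(Y, t) = 3 + √(Y² + t²)
V(-7, O)/f(13, 12) = (3 + √((-7)² + 2²))/16 = (3 + √(49 + 4))*(1/16) = (3 + √53)*(1/16) = 3/16 + √53/16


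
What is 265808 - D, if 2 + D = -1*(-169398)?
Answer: 96412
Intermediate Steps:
D = 169396 (D = -2 - 1*(-169398) = -2 + 169398 = 169396)
265808 - D = 265808 - 1*169396 = 265808 - 169396 = 96412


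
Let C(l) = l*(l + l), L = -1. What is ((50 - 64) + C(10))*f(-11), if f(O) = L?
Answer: -186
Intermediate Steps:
f(O) = -1
C(l) = 2*l**2 (C(l) = l*(2*l) = 2*l**2)
((50 - 64) + C(10))*f(-11) = ((50 - 64) + 2*10**2)*(-1) = (-14 + 2*100)*(-1) = (-14 + 200)*(-1) = 186*(-1) = -186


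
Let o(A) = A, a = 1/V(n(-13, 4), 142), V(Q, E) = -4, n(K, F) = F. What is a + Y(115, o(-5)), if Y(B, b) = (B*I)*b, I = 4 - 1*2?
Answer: -4601/4 ≈ -1150.3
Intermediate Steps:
I = 2 (I = 4 - 2 = 2)
a = -¼ (a = 1/(-4) = -¼ ≈ -0.25000)
Y(B, b) = 2*B*b (Y(B, b) = (B*2)*b = (2*B)*b = 2*B*b)
a + Y(115, o(-5)) = -¼ + 2*115*(-5) = -¼ - 1150 = -4601/4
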